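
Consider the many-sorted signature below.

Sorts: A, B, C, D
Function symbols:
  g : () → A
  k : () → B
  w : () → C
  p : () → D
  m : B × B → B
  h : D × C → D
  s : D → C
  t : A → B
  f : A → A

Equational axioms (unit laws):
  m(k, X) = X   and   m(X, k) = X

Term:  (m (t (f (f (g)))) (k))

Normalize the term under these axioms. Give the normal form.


normal form = (t (f (f (g))))

1. (m (t (f (f (g)))) (k))  →  (t (f (f (g))))


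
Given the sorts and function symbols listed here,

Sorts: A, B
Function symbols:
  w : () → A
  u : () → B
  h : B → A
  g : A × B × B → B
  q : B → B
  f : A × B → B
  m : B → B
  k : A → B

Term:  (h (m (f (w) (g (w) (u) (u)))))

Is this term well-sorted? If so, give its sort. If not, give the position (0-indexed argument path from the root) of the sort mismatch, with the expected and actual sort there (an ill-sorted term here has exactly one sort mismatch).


      (w) : A
        (w) : A
        (u) : B
        (u) : B
      (g (w) (u) (u)) : B
    (f (w) (g (w) (u) (u))) : B
  (m (f (w) (g (w) (u) (u)))) : B
(h (m (f (w) (g (w) (u) (u))))) : A

well-sorted; sort = A


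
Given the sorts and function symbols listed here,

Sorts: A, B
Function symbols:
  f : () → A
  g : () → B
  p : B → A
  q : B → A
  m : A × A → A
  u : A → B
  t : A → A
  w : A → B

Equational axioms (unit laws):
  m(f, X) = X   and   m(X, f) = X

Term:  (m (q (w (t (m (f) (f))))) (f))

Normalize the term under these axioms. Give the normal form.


normal form = (q (w (t (f))))

1. (m (q (w (t (m (f) (f))))) (f))  →  (q (w (t (m (f) (f)))))
2. (q (w (t (m (f) (f)))))  →  (q (w (t (f))))


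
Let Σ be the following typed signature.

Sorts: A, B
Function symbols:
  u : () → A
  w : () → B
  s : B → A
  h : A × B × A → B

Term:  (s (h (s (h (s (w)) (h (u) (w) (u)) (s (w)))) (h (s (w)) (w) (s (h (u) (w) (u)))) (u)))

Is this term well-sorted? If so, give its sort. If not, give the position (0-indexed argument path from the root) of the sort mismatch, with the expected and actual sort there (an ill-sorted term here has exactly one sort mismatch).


          (w) : B
        (s (w)) : A
          (u) : A
          (w) : B
          (u) : A
        (h (u) (w) (u)) : B
          (w) : B
        (s (w)) : A
      (h (s (w)) (h (u) (w) (u)) (s (w))) : B
    (s (h (s (w)) (h (u) (w) (u)) (s (w)))) : A
        (w) : B
      (s (w)) : A
      (w) : B
          (u) : A
          (w) : B
          (u) : A
        (h (u) (w) (u)) : B
      (s (h (u) (w) (u))) : A
    (h (s (w)) (w) (s (h (u) (w) (u)))) : B
    (u) : A
  (h (s (h (s (w)) (h (u) (w) (u)) (s (w)))) (h (s (w)) (w) (s (h (u) (w) (u)))) (u)) : B
(s (h (s (h (s (w)) (h (u) (w) (u)) (s (w)))) (h (s (w)) (w) (s (h (u) (w) (u)))) (u))) : A

well-sorted; sort = A


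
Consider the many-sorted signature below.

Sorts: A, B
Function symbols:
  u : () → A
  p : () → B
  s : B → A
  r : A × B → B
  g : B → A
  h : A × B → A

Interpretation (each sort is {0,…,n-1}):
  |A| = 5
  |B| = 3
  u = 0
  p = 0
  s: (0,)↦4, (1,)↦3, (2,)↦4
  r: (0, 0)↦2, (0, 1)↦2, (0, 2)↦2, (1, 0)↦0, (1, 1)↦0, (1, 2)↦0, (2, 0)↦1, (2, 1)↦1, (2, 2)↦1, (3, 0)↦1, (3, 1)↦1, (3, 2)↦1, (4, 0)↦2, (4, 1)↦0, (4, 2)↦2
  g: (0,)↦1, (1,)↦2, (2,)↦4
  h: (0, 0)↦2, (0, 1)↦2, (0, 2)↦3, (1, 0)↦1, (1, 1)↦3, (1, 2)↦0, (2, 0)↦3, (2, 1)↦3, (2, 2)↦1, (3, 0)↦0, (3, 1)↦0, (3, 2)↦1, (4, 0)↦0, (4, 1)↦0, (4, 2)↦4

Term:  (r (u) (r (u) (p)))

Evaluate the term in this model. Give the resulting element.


value = 2

  u = 0
  u = 0
  p = 0
  (r (u) (p)) = r(0, 0) = 2
  (r (u) (r (u) (p))) = r(0, 2) = 2


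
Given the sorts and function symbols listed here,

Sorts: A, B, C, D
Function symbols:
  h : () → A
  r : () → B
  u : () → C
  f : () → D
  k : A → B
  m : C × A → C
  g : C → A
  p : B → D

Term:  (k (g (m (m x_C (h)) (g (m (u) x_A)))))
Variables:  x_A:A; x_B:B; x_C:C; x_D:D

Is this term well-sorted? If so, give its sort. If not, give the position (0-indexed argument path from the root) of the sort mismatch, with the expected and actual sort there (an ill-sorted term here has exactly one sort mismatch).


well-sorted; sort = B

        x_C : C
        (h) : A
      (m x_C (h)) : C
          (u) : C
          x_A : A
        (m (u) x_A) : C
      (g (m (u) x_A)) : A
    (m (m x_C (h)) (g (m (u) x_A))) : C
  (g (m (m x_C (h)) (g (m (u) x_A)))) : A
(k (g (m (m x_C (h)) (g (m (u) x_A))))) : B


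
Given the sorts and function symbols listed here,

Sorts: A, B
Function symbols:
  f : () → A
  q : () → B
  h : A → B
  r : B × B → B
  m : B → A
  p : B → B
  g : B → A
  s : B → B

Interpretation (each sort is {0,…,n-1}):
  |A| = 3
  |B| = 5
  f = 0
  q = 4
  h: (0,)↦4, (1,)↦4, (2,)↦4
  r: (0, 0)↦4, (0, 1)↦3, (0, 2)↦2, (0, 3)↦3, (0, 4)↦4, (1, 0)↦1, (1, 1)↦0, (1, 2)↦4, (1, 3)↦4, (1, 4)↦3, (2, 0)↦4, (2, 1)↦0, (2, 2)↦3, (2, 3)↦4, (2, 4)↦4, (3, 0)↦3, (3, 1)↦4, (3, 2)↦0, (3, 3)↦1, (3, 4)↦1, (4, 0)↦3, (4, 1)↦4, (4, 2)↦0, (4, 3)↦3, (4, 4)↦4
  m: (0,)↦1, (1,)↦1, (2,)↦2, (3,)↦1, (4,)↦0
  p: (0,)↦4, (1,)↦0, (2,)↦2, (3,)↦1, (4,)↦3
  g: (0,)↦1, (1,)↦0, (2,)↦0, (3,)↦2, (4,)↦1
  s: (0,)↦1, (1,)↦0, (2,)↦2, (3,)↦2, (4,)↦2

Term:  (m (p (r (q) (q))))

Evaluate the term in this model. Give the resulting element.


value = 1

  q = 4
  q = 4
  (r (q) (q)) = r(4, 4) = 4
  (p (r (q) (q))) = p(4,) = 3
  (m (p (r (q) (q)))) = m(3,) = 1


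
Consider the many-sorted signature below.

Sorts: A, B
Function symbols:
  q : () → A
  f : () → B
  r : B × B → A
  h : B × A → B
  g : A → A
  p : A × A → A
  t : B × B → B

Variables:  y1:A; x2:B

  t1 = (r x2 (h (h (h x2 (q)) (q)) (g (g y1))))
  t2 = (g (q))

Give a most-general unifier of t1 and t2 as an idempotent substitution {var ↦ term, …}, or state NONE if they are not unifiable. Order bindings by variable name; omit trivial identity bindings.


head clash or occurs-check failure — not unifiable

NONE (not unifiable)


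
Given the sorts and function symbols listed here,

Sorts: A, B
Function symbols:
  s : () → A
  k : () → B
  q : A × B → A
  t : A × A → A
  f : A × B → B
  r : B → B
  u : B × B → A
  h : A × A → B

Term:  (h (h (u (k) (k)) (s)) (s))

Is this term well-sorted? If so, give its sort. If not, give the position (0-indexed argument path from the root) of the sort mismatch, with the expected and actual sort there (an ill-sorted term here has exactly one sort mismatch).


ill-sorted at position [0]: expected A, got B

      (k) : B
      (k) : B
    (u (k) (k)) : A
    (s) : A
  (h (u (k) (k)) (s)) : B
  (s) : A
(h (h (u (k) (k)) (s)) (s)) : ✗ arg 0 at [0] has sort B, expected A


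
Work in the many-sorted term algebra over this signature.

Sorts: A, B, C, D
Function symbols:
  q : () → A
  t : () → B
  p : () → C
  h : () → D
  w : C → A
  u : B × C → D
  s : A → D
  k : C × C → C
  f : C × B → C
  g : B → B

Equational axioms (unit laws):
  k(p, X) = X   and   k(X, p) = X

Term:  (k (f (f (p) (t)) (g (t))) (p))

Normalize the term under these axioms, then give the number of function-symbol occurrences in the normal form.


size = 6

1. (k (f (f (p) (t)) (g (t))) (p))  →  (f (f (p) (t)) (g (t)))
normal form: (f (f (p) (t)) (g (t)))


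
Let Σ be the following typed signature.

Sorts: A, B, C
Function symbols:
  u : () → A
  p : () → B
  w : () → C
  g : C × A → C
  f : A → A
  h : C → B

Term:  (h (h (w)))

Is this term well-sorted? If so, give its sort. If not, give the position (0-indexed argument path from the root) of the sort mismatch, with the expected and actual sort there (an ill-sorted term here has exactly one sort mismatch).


ill-sorted at position [0]: expected C, got B

    (w) : C
  (h (w)) : B
(h (h (w))) : ✗ arg 0 at [0] has sort B, expected C


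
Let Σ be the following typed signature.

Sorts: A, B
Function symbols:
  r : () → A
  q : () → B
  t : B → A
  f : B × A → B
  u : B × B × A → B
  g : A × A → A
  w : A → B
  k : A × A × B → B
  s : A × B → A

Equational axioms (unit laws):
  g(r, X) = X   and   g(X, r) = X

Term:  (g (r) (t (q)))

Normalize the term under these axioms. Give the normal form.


normal form = (t (q))

1. (g (r) (t (q)))  →  (t (q))


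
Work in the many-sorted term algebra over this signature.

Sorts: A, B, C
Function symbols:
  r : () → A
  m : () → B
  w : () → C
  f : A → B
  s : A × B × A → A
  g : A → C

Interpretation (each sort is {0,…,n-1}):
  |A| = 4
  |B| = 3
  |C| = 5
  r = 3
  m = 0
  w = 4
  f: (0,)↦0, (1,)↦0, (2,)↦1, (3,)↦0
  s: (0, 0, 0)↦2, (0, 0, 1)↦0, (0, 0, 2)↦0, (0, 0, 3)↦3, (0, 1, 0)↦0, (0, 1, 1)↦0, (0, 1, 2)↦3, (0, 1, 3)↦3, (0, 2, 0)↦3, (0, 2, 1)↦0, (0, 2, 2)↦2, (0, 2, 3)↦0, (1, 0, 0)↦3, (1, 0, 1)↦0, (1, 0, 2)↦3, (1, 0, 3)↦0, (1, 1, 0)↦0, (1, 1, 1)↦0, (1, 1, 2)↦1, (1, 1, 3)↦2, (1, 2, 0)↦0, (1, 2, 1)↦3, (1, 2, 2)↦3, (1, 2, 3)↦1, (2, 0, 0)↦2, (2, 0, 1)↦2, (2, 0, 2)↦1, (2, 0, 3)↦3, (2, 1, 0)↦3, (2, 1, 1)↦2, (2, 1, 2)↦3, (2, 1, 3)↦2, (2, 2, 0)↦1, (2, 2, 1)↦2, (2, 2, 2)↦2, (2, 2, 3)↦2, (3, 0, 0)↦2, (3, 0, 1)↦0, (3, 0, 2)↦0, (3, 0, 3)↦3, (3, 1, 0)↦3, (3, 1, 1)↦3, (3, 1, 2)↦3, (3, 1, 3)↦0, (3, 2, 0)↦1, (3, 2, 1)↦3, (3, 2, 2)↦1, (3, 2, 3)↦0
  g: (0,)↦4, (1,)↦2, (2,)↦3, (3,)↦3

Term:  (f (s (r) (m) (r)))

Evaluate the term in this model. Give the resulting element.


value = 0

  r = 3
  m = 0
  r = 3
  (s (r) (m) (r)) = s(3, 0, 3) = 3
  (f (s (r) (m) (r))) = f(3,) = 0


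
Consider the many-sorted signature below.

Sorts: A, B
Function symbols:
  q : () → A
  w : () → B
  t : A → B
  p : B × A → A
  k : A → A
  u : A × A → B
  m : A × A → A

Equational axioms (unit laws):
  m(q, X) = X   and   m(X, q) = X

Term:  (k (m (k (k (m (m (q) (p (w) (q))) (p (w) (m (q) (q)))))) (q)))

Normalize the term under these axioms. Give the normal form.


1. (k (m (k (k (m (m (q) (p (w) (q))) (p (w) (m (q) (q)))))) (q)))  →  (k (k (k (m (m (q) (p (w) (q))) (p (w) (m (q) (q)))))))
2. (k (k (k (m (m (q) (p (w) (q))) (p (w) (m (q) (q)))))))  →  (k (k (k (m (p (w) (q)) (p (w) (m (q) (q)))))))
3. (k (k (k (m (p (w) (q)) (p (w) (m (q) (q)))))))  →  (k (k (k (m (p (w) (q)) (p (w) (q))))))

normal form = (k (k (k (m (p (w) (q)) (p (w) (q))))))


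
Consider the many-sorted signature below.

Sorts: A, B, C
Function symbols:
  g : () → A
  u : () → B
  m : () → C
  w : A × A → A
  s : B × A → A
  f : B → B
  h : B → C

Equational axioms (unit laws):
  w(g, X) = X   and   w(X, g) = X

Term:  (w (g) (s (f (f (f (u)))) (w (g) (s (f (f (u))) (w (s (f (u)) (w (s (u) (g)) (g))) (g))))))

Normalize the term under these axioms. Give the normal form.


1. (w (g) (s (f (f (f (u)))) (w (g) (s (f (f (u))) (w (s (f (u)) (w (s (u) (g)) (g))) (g))))))  →  (s (f (f (f (u)))) (w (g) (s (f (f (u))) (w (s (f (u)) (w (s (u) (g)) (g))) (g)))))
2. (s (f (f (f (u)))) (w (g) (s (f (f (u))) (w (s (f (u)) (w (s (u) (g)) (g))) (g)))))  →  (s (f (f (f (u)))) (s (f (f (u))) (w (s (f (u)) (w (s (u) (g)) (g))) (g))))
3. (s (f (f (f (u)))) (s (f (f (u))) (w (s (f (u)) (w (s (u) (g)) (g))) (g))))  →  (s (f (f (f (u)))) (s (f (f (u))) (s (f (u)) (w (s (u) (g)) (g)))))
4. (s (f (f (f (u)))) (s (f (f (u))) (s (f (u)) (w (s (u) (g)) (g)))))  →  (s (f (f (f (u)))) (s (f (f (u))) (s (f (u)) (s (u) (g)))))

normal form = (s (f (f (f (u)))) (s (f (f (u))) (s (f (u)) (s (u) (g)))))


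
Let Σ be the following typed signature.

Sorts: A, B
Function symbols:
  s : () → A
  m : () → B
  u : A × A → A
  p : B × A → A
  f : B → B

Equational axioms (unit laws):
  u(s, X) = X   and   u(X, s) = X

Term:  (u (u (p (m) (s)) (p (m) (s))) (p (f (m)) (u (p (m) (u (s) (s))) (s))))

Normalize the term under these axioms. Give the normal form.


1. (u (u (p (m) (s)) (p (m) (s))) (p (f (m)) (u (p (m) (u (s) (s))) (s))))  →  (u (u (p (m) (s)) (p (m) (s))) (p (f (m)) (p (m) (u (s) (s)))))
2. (u (u (p (m) (s)) (p (m) (s))) (p (f (m)) (p (m) (u (s) (s)))))  →  (u (u (p (m) (s)) (p (m) (s))) (p (f (m)) (p (m) (s))))

normal form = (u (u (p (m) (s)) (p (m) (s))) (p (f (m)) (p (m) (s))))


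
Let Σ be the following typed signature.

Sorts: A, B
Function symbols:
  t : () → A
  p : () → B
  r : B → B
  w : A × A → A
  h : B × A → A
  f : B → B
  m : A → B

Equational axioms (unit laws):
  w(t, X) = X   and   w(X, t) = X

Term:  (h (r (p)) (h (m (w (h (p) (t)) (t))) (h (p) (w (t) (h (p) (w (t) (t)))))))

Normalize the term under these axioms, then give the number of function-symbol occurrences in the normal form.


size = 13

1. (h (r (p)) (h (m (w (h (p) (t)) (t))) (h (p) (w (t) (h (p) (w (t) (t)))))))  →  (h (r (p)) (h (m (h (p) (t))) (h (p) (w (t) (h (p) (w (t) (t)))))))
2. (h (r (p)) (h (m (h (p) (t))) (h (p) (w (t) (h (p) (w (t) (t)))))))  →  (h (r (p)) (h (m (h (p) (t))) (h (p) (h (p) (w (t) (t))))))
3. (h (r (p)) (h (m (h (p) (t))) (h (p) (h (p) (w (t) (t))))))  →  (h (r (p)) (h (m (h (p) (t))) (h (p) (h (p) (t)))))
normal form: (h (r (p)) (h (m (h (p) (t))) (h (p) (h (p) (t)))))


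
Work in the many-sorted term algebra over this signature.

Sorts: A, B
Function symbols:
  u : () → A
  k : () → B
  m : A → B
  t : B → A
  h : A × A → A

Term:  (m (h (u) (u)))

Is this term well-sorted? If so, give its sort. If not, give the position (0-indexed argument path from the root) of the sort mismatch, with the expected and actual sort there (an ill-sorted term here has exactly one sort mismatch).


well-sorted; sort = B

    (u) : A
    (u) : A
  (h (u) (u)) : A
(m (h (u) (u))) : B


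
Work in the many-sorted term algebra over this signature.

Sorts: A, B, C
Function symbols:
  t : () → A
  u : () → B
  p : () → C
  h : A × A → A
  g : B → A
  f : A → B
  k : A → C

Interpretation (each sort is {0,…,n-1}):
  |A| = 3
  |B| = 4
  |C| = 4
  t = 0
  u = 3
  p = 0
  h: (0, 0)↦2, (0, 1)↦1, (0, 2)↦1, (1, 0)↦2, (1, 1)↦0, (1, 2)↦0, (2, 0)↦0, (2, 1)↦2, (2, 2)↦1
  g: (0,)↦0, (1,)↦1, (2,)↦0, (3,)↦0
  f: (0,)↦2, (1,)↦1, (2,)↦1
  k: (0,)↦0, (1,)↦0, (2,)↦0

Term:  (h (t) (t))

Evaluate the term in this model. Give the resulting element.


value = 2

  t = 0
  t = 0
  (h (t) (t)) = h(0, 0) = 2


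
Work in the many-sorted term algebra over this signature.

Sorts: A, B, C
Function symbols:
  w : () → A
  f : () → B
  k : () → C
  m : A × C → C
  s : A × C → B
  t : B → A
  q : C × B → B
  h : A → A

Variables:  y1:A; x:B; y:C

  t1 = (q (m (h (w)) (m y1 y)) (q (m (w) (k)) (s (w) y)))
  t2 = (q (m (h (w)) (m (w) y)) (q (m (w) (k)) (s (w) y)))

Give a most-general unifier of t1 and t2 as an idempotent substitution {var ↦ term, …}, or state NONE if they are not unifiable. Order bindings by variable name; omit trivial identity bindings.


{y1 ↦ (w)}


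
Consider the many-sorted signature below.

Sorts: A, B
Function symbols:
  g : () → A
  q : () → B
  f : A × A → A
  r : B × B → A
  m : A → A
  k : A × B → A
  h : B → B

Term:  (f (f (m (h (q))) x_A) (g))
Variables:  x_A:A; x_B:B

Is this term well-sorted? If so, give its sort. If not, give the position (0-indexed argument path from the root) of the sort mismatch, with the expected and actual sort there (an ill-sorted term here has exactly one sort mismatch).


ill-sorted at position [0, 0, 0]: expected A, got B

        (q) : B
      (h (q)) : B
    (m (h (q))) : ✗ arg 0 at [0, 0, 0] has sort B, expected A
    x_A : A
  (g) : A


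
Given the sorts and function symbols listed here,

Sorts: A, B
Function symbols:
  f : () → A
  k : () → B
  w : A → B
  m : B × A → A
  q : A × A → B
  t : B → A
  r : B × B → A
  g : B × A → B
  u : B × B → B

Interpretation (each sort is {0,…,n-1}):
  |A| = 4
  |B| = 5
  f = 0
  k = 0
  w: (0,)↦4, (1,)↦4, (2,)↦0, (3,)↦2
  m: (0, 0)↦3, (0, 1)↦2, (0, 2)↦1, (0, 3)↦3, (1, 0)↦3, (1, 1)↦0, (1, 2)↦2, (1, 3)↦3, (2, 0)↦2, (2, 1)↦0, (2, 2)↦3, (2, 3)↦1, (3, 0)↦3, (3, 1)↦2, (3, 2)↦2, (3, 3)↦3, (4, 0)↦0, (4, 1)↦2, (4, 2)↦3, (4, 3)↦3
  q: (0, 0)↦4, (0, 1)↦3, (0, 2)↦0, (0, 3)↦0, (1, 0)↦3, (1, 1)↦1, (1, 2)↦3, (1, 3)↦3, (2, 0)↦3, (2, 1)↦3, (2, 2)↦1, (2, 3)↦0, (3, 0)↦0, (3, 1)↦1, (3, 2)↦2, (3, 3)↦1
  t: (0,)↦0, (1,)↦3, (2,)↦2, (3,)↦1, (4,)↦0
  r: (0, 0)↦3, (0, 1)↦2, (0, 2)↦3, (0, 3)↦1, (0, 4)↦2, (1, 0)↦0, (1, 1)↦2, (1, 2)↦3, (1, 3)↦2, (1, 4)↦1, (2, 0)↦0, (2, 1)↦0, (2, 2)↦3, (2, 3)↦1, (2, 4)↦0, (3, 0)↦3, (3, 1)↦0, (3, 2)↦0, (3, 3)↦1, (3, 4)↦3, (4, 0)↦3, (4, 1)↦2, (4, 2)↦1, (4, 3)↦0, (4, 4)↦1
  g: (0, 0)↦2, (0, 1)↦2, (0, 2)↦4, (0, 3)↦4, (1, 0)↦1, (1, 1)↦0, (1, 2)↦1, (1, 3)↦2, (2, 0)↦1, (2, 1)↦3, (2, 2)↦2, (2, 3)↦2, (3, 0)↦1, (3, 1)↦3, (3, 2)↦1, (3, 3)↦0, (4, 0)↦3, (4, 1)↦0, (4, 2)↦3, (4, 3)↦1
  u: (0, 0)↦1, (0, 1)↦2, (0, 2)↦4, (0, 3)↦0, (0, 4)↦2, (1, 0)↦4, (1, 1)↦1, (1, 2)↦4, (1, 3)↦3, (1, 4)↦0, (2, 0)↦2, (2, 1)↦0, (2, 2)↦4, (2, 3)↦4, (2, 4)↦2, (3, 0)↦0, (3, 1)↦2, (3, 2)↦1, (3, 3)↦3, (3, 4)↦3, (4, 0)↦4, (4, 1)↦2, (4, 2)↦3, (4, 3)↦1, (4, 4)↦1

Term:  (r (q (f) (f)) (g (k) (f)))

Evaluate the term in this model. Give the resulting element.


  f = 0
  f = 0
  (q (f) (f)) = q(0, 0) = 4
  k = 0
  f = 0
  (g (k) (f)) = g(0, 0) = 2
  (r (q (f) (f)) (g (k) (f))) = r(4, 2) = 1

value = 1


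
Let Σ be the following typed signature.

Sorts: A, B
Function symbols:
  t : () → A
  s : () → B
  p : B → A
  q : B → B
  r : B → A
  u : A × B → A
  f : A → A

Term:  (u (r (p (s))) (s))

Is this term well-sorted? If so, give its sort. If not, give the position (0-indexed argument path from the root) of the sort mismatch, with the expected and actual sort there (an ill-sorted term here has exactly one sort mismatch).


ill-sorted at position [0, 0]: expected B, got A

      (s) : B
    (p (s)) : A
  (r (p (s))) : ✗ arg 0 at [0, 0] has sort A, expected B
  (s) : B


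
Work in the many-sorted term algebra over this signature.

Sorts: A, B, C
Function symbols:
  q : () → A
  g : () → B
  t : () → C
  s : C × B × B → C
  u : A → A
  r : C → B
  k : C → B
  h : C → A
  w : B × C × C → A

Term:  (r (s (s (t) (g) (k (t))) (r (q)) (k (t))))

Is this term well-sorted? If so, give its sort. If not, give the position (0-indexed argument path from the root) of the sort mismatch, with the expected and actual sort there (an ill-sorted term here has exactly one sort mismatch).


      (t) : C
      (g) : B
        (t) : C
      (k (t)) : B
    (s (t) (g) (k (t))) : C
      (q) : A
    (r (q)) : ✗ arg 0 at [0, 1, 0] has sort A, expected C
      (t) : C
    (k (t)) : B

ill-sorted at position [0, 1, 0]: expected C, got A


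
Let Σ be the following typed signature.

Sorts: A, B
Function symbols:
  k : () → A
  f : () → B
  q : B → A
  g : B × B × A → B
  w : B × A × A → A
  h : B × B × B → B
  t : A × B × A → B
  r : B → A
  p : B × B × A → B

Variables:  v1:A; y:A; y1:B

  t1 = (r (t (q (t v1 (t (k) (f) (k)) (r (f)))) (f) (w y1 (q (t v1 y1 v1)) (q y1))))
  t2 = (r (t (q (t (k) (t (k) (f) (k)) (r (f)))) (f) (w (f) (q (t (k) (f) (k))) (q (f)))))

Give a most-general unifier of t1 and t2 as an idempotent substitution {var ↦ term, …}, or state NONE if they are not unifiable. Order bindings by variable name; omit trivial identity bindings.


{v1 ↦ (k), y1 ↦ (f)}


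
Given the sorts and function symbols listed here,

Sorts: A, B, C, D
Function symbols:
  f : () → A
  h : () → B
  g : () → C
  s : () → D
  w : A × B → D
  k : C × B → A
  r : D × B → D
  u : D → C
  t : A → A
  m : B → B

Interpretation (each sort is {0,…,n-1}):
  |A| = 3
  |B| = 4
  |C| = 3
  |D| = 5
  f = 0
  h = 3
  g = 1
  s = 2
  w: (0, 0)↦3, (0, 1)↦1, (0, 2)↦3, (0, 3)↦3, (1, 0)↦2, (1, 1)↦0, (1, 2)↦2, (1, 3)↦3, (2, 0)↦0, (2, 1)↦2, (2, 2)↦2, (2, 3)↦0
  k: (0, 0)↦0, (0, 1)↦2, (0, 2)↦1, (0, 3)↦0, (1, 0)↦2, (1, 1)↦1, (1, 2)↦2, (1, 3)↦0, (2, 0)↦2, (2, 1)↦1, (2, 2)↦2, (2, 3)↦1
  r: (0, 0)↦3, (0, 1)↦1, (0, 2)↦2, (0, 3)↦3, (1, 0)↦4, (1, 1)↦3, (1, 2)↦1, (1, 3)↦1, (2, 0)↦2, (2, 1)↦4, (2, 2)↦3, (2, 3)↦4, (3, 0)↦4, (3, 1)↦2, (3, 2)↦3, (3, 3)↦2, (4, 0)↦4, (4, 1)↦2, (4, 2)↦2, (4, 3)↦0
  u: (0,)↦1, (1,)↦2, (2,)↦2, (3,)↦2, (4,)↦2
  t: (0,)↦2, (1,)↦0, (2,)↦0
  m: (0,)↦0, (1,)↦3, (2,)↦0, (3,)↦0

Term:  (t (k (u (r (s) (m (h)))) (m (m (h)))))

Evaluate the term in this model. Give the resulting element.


  s = 2
  h = 3
  (m (h)) = m(3,) = 0
  (r (s) (m (h))) = r(2, 0) = 2
  (u (r (s) (m (h)))) = u(2,) = 2
  h = 3
  (m (h)) = m(3,) = 0
  (m (m (h))) = m(0,) = 0
  (k (u (r (s) (m (h)))) (m (m (h)))) = k(2, 0) = 2
  (t (k (u (r (s) (m (h)))) (m (m (h))))) = t(2,) = 0

value = 0


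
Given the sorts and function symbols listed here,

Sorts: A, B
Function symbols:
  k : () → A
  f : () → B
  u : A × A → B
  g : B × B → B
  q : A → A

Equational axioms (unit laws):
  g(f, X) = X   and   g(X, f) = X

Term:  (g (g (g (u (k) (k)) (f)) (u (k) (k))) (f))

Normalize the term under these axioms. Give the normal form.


normal form = (g (u (k) (k)) (u (k) (k)))

1. (g (g (g (u (k) (k)) (f)) (u (k) (k))) (f))  →  (g (g (u (k) (k)) (f)) (u (k) (k)))
2. (g (g (u (k) (k)) (f)) (u (k) (k)))  →  (g (u (k) (k)) (u (k) (k)))


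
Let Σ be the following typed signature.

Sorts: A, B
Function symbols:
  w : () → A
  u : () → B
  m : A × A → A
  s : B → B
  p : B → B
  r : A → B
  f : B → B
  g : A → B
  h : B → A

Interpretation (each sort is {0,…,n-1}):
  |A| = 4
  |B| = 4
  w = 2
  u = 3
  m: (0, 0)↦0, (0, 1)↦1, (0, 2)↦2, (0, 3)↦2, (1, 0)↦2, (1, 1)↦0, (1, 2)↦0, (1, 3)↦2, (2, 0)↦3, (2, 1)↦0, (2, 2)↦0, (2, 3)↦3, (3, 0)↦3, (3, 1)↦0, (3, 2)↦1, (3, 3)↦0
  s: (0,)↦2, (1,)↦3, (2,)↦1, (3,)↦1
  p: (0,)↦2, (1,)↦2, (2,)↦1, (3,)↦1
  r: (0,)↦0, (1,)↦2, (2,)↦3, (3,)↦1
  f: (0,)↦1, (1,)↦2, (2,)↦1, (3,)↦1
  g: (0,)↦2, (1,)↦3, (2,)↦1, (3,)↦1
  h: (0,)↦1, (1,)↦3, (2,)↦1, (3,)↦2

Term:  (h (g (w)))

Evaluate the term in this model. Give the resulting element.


value = 3

  w = 2
  (g (w)) = g(2,) = 1
  (h (g (w))) = h(1,) = 3


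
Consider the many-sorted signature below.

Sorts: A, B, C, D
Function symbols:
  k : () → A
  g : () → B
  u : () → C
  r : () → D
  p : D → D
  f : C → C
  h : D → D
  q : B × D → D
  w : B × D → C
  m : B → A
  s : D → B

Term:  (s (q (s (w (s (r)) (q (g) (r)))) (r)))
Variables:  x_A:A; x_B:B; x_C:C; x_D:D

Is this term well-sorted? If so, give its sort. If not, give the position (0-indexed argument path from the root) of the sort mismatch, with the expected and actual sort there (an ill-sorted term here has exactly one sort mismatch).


          (r) : D
        (s (r)) : B
          (g) : B
          (r) : D
        (q (g) (r)) : D
      (w (s (r)) (q (g) (r))) : C
    (s (w (s (r)) (q (g) (r)))) : ✗ arg 0 at [0, 0, 0] has sort C, expected D
    (r) : D

ill-sorted at position [0, 0, 0]: expected D, got C


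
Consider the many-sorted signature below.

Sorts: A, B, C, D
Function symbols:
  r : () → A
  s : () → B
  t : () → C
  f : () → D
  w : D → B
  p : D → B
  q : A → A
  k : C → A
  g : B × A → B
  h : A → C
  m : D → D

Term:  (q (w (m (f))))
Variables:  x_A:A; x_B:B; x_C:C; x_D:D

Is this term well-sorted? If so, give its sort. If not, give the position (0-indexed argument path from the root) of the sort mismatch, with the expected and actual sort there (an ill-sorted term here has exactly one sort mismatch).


ill-sorted at position [0]: expected A, got B

      (f) : D
    (m (f)) : D
  (w (m (f))) : B
(q (w (m (f)))) : ✗ arg 0 at [0] has sort B, expected A


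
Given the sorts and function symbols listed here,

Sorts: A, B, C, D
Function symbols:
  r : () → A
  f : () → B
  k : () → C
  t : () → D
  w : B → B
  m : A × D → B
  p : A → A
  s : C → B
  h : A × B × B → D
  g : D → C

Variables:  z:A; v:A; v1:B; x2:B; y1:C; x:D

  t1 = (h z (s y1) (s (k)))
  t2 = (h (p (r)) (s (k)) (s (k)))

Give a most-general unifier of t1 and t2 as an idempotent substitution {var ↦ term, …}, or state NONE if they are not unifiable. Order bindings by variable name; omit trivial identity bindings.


{y1 ↦ (k), z ↦ (p (r))}


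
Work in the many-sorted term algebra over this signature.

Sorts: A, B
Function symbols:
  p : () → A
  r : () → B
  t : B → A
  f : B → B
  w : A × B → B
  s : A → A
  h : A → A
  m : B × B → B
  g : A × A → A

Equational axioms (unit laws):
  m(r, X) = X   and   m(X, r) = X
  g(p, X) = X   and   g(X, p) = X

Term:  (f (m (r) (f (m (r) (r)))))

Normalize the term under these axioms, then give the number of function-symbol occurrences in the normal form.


size = 3

1. (f (m (r) (f (m (r) (r)))))  →  (f (f (m (r) (r))))
2. (f (f (m (r) (r))))  →  (f (f (r)))
normal form: (f (f (r)))


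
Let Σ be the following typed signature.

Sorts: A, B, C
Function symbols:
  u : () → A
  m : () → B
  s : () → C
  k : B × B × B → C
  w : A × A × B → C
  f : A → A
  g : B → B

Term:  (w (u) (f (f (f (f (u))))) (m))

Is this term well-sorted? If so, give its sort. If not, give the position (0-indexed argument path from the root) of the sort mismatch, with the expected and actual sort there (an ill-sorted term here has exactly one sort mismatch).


well-sorted; sort = C

  (u) : A
          (u) : A
        (f (u)) : A
      (f (f (u))) : A
    (f (f (f (u)))) : A
  (f (f (f (f (u))))) : A
  (m) : B
(w (u) (f (f (f (f (u))))) (m)) : C


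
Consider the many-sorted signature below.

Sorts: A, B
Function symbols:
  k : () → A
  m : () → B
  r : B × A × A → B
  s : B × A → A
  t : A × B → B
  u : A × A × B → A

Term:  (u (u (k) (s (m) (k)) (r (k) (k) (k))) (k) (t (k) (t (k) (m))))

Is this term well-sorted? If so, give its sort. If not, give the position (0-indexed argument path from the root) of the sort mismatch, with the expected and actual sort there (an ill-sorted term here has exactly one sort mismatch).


    (k) : A
      (m) : B
      (k) : A
    (s (m) (k)) : A
      (k) : A
      (k) : A
      (k) : A
    (r (k) (k) (k)) : ✗ arg 0 at [0, 2, 0] has sort A, expected B
  (k) : A
    (k) : A
      (k) : A
      (m) : B
    (t (k) (m)) : B
  (t (k) (t (k) (m))) : B

ill-sorted at position [0, 2, 0]: expected B, got A


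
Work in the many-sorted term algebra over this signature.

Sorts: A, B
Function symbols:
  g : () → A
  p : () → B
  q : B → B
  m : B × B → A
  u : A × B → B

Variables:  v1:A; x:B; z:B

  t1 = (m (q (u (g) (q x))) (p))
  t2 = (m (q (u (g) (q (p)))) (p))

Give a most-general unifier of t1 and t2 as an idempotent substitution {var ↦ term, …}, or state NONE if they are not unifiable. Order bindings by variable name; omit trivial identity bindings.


{x ↦ (p)}


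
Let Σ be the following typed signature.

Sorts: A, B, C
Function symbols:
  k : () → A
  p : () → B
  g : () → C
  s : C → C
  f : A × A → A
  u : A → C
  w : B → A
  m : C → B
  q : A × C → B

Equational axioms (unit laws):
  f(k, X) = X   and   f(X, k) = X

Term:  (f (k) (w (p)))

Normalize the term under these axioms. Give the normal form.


1. (f (k) (w (p)))  →  (w (p))

normal form = (w (p))


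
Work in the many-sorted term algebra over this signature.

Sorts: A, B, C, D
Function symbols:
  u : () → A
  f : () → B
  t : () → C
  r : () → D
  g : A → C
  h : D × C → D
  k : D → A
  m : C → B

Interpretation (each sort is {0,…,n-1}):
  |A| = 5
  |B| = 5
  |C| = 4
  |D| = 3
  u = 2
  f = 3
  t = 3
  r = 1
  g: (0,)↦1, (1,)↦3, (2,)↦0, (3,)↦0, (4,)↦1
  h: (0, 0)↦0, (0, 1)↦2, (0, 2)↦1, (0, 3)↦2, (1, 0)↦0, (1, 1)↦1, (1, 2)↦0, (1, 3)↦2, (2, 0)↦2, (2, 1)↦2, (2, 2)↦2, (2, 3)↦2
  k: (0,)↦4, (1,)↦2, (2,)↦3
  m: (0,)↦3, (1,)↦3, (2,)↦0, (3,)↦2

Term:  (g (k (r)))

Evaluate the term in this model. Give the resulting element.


value = 0

  r = 1
  (k (r)) = k(1,) = 2
  (g (k (r))) = g(2,) = 0


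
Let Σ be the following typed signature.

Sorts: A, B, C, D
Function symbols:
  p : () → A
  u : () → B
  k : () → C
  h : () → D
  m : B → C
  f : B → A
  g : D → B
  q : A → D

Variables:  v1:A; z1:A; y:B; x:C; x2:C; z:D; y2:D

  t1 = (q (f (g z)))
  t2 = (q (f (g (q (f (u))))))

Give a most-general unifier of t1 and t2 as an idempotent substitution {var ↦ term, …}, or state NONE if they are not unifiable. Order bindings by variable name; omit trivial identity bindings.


{z ↦ (q (f (u)))}


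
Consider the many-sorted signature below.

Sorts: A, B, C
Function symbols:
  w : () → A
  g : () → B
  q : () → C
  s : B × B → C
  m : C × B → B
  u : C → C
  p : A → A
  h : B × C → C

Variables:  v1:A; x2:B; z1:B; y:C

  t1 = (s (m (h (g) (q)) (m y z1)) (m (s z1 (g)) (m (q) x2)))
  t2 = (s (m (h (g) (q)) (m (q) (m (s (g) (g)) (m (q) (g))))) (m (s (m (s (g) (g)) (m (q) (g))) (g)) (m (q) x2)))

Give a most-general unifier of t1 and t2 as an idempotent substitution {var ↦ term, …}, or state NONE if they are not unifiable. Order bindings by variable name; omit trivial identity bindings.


{y ↦ (q), z1 ↦ (m (s (g) (g)) (m (q) (g)))}


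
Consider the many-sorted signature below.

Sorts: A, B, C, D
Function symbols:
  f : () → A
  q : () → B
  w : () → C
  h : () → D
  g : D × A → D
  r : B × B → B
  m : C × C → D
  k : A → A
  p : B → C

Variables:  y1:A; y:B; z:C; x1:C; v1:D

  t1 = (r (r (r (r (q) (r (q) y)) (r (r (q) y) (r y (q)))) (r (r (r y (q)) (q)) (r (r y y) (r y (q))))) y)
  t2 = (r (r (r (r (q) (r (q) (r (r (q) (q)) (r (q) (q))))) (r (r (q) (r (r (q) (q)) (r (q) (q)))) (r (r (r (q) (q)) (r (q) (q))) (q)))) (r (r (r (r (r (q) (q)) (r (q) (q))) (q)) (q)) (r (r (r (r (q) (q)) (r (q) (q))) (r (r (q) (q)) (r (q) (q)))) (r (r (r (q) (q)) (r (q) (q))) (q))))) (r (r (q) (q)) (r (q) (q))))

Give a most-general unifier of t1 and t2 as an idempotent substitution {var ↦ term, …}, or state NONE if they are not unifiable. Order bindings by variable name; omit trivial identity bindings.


{y ↦ (r (r (q) (q)) (r (q) (q)))}


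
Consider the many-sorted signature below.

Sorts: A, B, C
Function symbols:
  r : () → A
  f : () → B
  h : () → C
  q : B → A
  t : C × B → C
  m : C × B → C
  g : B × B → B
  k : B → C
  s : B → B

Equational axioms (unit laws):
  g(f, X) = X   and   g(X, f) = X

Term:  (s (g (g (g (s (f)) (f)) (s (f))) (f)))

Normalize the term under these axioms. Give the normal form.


1. (s (g (g (g (s (f)) (f)) (s (f))) (f)))  →  (s (g (g (s (f)) (f)) (s (f))))
2. (s (g (g (s (f)) (f)) (s (f))))  →  (s (g (s (f)) (s (f))))

normal form = (s (g (s (f)) (s (f))))


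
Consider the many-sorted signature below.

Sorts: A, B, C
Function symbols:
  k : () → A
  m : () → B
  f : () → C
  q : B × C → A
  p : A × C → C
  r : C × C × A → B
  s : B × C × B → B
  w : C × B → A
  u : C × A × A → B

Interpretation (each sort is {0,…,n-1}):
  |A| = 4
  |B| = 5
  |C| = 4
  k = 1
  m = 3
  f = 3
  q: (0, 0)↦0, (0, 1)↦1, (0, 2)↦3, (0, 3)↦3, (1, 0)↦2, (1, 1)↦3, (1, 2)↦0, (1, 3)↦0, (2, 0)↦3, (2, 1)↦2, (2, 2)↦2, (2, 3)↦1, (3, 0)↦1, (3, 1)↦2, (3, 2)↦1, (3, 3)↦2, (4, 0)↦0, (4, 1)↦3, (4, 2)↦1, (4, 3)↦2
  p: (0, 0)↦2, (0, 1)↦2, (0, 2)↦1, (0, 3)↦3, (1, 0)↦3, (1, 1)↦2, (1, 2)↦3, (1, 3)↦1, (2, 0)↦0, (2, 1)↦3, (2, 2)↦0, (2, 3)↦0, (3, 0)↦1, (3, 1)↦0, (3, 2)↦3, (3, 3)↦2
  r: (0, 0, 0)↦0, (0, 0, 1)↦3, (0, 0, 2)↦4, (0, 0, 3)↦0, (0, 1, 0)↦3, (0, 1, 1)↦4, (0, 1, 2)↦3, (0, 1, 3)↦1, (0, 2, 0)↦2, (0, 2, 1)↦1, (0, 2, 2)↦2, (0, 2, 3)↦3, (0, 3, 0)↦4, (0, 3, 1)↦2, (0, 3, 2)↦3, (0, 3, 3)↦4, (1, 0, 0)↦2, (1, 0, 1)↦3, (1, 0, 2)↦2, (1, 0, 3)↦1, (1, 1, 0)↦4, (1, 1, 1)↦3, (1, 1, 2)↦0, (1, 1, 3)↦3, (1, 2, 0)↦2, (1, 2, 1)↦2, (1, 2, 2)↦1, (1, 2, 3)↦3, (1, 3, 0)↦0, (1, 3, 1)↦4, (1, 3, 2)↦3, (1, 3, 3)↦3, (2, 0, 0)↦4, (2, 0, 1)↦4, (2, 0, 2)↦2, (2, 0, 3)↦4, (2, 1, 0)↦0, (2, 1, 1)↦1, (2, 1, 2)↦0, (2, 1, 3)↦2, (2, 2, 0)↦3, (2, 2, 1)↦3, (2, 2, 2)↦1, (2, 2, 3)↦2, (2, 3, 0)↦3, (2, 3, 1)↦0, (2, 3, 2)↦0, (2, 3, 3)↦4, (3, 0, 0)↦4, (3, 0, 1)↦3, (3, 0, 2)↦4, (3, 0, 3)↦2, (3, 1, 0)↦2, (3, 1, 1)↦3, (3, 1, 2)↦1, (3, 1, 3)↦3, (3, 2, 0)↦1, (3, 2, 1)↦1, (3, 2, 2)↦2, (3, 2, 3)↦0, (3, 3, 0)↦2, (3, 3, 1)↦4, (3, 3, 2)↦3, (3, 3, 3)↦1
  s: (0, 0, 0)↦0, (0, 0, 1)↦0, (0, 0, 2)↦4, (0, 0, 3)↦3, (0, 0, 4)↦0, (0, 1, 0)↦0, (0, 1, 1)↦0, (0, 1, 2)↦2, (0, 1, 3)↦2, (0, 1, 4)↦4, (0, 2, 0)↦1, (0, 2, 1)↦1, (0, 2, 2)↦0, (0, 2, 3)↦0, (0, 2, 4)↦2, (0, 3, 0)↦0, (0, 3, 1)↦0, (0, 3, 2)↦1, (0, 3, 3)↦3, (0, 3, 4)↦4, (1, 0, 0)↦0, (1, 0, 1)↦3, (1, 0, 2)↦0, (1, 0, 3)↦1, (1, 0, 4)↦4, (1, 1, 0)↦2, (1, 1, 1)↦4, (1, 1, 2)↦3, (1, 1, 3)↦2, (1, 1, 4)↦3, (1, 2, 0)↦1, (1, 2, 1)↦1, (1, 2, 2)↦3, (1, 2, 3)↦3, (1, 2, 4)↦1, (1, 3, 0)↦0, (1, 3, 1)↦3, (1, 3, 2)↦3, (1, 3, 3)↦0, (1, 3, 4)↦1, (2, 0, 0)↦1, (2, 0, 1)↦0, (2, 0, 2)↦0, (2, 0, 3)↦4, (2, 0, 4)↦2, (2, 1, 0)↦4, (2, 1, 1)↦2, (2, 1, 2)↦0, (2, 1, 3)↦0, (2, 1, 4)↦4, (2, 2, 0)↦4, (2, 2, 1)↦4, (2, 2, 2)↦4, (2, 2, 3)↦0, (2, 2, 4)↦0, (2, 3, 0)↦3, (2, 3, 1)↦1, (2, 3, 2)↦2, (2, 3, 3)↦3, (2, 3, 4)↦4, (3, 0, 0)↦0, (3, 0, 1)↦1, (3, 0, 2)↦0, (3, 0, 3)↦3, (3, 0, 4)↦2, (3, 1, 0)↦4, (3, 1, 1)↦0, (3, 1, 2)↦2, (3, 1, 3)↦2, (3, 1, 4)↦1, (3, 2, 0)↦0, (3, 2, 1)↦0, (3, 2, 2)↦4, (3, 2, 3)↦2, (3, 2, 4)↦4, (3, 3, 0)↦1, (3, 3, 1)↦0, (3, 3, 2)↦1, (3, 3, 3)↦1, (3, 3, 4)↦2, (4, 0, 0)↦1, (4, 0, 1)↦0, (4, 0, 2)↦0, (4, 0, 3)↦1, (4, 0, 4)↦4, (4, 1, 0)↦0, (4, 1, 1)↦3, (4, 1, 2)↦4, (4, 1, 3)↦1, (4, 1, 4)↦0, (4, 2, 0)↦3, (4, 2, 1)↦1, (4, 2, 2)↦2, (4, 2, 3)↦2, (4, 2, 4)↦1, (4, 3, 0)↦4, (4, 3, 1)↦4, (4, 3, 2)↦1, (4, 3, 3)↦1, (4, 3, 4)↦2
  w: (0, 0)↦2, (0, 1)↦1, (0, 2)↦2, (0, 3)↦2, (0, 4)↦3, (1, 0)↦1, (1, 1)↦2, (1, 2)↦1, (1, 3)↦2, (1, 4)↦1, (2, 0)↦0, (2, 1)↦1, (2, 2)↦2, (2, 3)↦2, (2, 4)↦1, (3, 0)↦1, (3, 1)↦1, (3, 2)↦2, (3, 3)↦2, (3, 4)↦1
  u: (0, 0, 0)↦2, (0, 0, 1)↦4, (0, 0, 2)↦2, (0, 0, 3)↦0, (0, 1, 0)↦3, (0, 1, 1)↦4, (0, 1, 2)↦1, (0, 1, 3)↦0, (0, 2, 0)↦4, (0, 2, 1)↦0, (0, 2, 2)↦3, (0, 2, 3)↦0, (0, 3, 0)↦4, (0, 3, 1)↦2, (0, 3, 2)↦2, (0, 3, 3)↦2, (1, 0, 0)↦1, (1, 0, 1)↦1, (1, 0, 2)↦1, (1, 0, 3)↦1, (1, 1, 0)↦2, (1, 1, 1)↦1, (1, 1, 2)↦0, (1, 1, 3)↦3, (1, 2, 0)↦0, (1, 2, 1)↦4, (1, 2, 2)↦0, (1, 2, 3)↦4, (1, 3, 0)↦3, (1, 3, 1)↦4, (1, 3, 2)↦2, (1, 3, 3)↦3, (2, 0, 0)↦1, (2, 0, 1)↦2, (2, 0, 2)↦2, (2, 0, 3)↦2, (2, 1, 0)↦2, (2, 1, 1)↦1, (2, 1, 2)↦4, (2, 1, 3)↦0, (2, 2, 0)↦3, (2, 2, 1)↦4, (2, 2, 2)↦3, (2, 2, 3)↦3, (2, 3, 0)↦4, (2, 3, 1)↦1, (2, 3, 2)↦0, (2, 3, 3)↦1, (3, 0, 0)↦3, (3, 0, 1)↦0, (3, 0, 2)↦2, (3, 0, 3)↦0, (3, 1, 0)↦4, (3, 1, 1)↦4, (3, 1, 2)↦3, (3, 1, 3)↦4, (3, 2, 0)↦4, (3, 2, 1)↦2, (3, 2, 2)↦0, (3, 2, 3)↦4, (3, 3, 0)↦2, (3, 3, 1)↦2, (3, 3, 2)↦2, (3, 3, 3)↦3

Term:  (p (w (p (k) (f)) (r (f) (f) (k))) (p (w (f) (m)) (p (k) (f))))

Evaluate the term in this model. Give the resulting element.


value = 1

  k = 1
  f = 3
  (p (k) (f)) = p(1, 3) = 1
  f = 3
  f = 3
  k = 1
  (r (f) (f) (k)) = r(3, 3, 1) = 4
  (w (p (k) (f)) (r (f) (f) (k))) = w(1, 4) = 1
  f = 3
  m = 3
  (w (f) (m)) = w(3, 3) = 2
  k = 1
  f = 3
  (p (k) (f)) = p(1, 3) = 1
  (p (w (f) (m)) (p (k) (f))) = p(2, 1) = 3
  (p (w (p (k) (f)) (r (f) (f) (k))) (p (w (f) (m)) (p (k) (f)))) = p(1, 3) = 1


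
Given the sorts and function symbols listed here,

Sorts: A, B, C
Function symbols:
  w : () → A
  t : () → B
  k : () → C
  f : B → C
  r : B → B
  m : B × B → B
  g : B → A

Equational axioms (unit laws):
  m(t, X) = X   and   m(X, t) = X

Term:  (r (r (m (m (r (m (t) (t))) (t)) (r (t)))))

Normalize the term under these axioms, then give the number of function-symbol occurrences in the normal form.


size = 7

1. (r (r (m (m (r (m (t) (t))) (t)) (r (t)))))  →  (r (r (m (r (m (t) (t))) (r (t)))))
2. (r (r (m (r (m (t) (t))) (r (t)))))  →  (r (r (m (r (t)) (r (t)))))
normal form: (r (r (m (r (t)) (r (t)))))


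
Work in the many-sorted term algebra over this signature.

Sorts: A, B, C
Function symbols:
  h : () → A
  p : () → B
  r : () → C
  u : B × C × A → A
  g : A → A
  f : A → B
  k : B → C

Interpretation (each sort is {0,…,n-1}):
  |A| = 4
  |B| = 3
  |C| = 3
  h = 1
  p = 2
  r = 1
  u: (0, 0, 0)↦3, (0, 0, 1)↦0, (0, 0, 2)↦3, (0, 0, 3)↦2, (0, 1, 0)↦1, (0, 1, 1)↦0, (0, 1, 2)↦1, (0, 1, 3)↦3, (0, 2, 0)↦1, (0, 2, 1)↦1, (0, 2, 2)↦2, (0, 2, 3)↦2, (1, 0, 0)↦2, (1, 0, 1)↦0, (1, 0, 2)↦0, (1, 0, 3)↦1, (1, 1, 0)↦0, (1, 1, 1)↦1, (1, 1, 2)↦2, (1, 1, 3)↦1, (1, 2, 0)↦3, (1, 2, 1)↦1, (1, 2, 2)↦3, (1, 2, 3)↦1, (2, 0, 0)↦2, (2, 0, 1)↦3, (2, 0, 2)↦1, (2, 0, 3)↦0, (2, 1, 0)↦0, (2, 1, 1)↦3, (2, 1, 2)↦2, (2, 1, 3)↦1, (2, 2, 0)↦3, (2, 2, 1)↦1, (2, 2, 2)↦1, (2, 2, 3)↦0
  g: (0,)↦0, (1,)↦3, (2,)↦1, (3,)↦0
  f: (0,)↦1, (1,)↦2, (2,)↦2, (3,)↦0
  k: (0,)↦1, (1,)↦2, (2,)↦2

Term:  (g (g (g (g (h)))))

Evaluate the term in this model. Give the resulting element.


  h = 1
  (g (h)) = g(1,) = 3
  (g (g (h))) = g(3,) = 0
  (g (g (g (h)))) = g(0,) = 0
  (g (g (g (g (h))))) = g(0,) = 0

value = 0


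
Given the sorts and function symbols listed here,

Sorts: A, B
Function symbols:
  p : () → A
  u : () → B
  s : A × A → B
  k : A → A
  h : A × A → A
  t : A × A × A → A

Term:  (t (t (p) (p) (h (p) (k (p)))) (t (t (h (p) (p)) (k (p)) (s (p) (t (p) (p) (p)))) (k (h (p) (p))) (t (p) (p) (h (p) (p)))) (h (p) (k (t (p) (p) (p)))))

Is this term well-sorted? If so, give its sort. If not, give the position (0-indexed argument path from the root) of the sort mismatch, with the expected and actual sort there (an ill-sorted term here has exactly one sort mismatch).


ill-sorted at position [1, 0, 2]: expected A, got B

    (p) : A
    (p) : A
      (p) : A
        (p) : A
      (k (p)) : A
    (h (p) (k (p))) : A
  (t (p) (p) (h (p) (k (p)))) : A
        (p) : A
        (p) : A
      (h (p) (p)) : A
        (p) : A
      (k (p)) : A
        (p) : A
          (p) : A
          (p) : A
          (p) : A
        (t (p) (p) (p)) : A
      (s (p) (t (p) (p) (p))) : B
    (t (h (p) (p)) (k (p)) (s (p) (t (p) (p) (p)))) : ✗ arg 2 at [1, 0, 2] has sort B, expected A
        (p) : A
        (p) : A
      (h (p) (p)) : A
    (k (h (p) (p))) : A
      (p) : A
      (p) : A
        (p) : A
        (p) : A
      (h (p) (p)) : A
    (t (p) (p) (h (p) (p))) : A
    (p) : A
        (p) : A
        (p) : A
        (p) : A
      (t (p) (p) (p)) : A
    (k (t (p) (p) (p))) : A
  (h (p) (k (t (p) (p) (p)))) : A


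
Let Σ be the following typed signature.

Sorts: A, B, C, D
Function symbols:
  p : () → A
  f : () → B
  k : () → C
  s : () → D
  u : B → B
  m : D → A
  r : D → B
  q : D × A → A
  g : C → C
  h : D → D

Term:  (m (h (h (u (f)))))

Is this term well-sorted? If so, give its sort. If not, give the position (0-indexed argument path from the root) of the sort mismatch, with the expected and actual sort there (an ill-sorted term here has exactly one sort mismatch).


        (f) : B
      (u (f)) : B
    (h (u (f))) : ✗ arg 0 at [0, 0, 0] has sort B, expected D

ill-sorted at position [0, 0, 0]: expected D, got B


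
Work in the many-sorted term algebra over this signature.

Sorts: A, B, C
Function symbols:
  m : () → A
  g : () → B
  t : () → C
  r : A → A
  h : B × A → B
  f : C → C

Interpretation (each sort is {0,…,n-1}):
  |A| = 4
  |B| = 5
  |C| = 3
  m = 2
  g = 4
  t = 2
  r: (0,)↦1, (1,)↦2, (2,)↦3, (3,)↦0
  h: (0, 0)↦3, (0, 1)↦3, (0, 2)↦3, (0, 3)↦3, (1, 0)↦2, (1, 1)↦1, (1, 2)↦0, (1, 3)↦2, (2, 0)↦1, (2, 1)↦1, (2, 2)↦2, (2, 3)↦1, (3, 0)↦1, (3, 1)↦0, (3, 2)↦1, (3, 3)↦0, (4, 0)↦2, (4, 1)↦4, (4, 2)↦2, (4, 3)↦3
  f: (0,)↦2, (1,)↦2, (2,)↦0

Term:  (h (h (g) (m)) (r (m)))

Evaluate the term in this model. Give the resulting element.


value = 1

  g = 4
  m = 2
  (h (g) (m)) = h(4, 2) = 2
  m = 2
  (r (m)) = r(2,) = 3
  (h (h (g) (m)) (r (m))) = h(2, 3) = 1
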